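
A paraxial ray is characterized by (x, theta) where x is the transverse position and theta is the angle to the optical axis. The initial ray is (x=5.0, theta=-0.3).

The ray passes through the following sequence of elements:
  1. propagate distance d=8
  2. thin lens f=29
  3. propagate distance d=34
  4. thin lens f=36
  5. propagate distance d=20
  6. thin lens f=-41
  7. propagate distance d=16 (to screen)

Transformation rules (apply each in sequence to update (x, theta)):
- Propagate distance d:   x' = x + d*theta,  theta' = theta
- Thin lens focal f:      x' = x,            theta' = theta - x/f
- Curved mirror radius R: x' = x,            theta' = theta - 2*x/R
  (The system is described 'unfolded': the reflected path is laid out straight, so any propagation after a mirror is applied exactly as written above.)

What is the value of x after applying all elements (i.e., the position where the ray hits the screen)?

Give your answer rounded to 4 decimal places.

Initial: x=5.0000 theta=-0.3000
After 1 (propagate distance d=8): x=2.6000 theta=-0.3000
After 2 (thin lens f=29): x=2.6000 theta=-113/290 (≈-0.3897)
After 3 (propagate distance d=34): x=-1544/145 (≈-10.6483) theta=-113/290 (≈-0.3897)
After 4 (thin lens f=36): x=-1544/145 (≈-10.6483) theta=-49/522 (≈-0.0939)
After 5 (propagate distance d=20): x=-16346/1305 (≈-12.5257) theta=-49/522 (≈-0.0939)
After 6 (thin lens f=-41): x=-16346/1305 (≈-12.5257) theta=-42737/107010 (≈-0.3994)
After 7 (propagate distance d=16 (to screen)): x=-1012082/53505 (≈-18.9157) theta=-42737/107010 (≈-0.3994)
Rounded to 4 decimal places: x = -18.9157

Answer: -18.9157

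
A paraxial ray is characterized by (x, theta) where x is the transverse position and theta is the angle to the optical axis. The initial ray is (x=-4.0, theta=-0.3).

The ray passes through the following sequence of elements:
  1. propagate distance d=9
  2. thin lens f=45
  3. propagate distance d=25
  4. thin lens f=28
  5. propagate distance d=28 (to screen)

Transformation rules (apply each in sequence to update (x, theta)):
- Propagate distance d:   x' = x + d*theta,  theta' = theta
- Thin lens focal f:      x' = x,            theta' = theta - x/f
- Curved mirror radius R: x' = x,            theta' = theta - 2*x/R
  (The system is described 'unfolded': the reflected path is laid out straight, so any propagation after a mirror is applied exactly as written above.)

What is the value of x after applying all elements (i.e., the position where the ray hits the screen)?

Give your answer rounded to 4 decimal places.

Answer: -4.2311

Derivation:
Initial: x=-4.0000 theta=-0.3000
After 1 (propagate distance d=9): x=-6.7000 theta=-0.3000
After 2 (thin lens f=45): x=-6.7000 theta=-34/225 (≈-0.1511)
After 3 (propagate distance d=25): x=-943/90 (≈-10.4778) theta=-34/225 (≈-0.1511)
After 4 (thin lens f=28): x=-943/90 (≈-10.4778) theta=937/4200 (≈0.2231)
After 5 (propagate distance d=28 (to screen)): x=-952/225 (≈-4.2311) theta=937/4200 (≈0.2231)
Rounded to 4 decimal places: x = -4.2311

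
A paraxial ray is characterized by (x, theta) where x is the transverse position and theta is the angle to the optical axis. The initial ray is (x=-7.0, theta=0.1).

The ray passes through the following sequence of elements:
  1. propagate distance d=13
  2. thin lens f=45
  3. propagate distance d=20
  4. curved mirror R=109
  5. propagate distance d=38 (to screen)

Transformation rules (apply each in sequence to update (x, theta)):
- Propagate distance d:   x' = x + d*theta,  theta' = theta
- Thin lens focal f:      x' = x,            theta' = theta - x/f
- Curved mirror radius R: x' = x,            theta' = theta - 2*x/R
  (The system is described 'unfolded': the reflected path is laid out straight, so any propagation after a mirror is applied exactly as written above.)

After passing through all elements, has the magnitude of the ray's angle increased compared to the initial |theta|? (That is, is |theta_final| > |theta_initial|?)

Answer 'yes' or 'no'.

Initial: x=-7.0000 theta=0.1000
After 1 (propagate distance d=13): x=-5.7000 theta=0.1000
After 2 (thin lens f=45): x=-5.7000 theta=17/75 (≈0.2267)
After 3 (propagate distance d=20): x=-7/6 (≈-1.1667) theta=17/75 (≈0.2267)
After 4 (curved mirror R=109): x=-7/6 (≈-1.1667) theta=676/2725 (≈0.2481)
After 5 (propagate distance d=38 (to screen)): x=135053/16350 (≈8.2601) theta=676/2725 (≈0.2481)
|theta_initial|=0.1000 |theta_final|=676/2725 (≈0.2481) -> increased

Answer: yes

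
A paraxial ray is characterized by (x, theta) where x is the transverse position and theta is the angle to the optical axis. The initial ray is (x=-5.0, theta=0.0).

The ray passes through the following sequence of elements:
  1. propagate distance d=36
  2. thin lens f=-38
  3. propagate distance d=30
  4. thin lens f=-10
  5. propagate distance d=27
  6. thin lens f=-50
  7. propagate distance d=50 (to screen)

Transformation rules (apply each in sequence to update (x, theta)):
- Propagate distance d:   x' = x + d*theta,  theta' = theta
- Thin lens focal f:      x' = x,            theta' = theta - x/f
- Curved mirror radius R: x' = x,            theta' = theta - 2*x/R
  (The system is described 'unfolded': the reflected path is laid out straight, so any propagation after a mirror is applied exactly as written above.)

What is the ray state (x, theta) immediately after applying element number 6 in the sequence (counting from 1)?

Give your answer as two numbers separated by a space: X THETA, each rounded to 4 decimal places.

Answer: -36.6579 -1.7595

Derivation:
Initial: x=-5.0000 theta=0.0000
After 1 (propagate distance d=36): x=-5.0000 theta=0.0000
After 2 (thin lens f=-38): x=-5.0000 theta=-5/38 (≈-0.1316)
After 3 (propagate distance d=30): x=-170/19 (≈-8.9474) theta=-5/38 (≈-0.1316)
After 4 (thin lens f=-10): x=-170/19 (≈-8.9474) theta=-39/38 (≈-1.0263)
After 5 (propagate distance d=27): x=-1393/38 (≈-36.6579) theta=-39/38 (≈-1.0263)
After 6 (thin lens f=-50): x=-1393/38 (≈-36.6579) theta=-3343/1900 (≈-1.7595)
Rounded to 4 decimal places: x = -36.6579, theta = -1.7595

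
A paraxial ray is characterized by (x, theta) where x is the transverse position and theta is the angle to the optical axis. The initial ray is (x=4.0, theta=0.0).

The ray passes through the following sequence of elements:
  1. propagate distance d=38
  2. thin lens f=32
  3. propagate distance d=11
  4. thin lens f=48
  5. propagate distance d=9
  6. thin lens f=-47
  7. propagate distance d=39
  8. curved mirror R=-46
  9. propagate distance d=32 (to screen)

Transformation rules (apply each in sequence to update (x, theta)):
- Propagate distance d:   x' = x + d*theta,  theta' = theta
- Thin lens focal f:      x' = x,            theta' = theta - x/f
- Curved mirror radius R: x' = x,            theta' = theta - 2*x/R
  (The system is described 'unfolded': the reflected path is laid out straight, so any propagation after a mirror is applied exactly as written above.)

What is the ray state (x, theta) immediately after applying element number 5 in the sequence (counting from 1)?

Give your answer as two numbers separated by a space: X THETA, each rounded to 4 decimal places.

Initial: x=4.0000 theta=0.0000
After 1 (propagate distance d=38): x=4.0000 theta=0.0000
After 2 (thin lens f=32): x=4.0000 theta=-0.1250
After 3 (propagate distance d=11): x=2.6250 theta=-0.1250
After 4 (thin lens f=48): x=2.6250 theta=-23/128 (≈-0.1797)
After 5 (propagate distance d=9): x=129/128 (≈1.0078) theta=-23/128 (≈-0.1797)
Rounded to 4 decimal places: x = 1.0078, theta = -0.1797

Answer: 1.0078 -0.1797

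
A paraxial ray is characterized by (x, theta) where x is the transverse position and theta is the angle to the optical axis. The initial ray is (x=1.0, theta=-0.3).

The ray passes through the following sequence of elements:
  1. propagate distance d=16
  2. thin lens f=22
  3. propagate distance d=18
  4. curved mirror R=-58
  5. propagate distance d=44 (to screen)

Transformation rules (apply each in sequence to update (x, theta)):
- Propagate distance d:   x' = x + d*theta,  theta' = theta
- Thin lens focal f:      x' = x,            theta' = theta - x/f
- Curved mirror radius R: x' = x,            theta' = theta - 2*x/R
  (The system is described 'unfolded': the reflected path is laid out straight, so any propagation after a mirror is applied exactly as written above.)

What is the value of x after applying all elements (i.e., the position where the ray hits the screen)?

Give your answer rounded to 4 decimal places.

Answer: -20.9323

Derivation:
Initial: x=1.0000 theta=-0.3000
After 1 (propagate distance d=16): x=-3.8000 theta=-0.3000
After 2 (thin lens f=22): x=-3.8000 theta=-7/55 (≈-0.1273)
After 3 (propagate distance d=18): x=-67/11 (≈-6.0909) theta=-7/55 (≈-0.1273)
After 4 (curved mirror R=-58): x=-67/11 (≈-6.0909) theta=-538/1595 (≈-0.3373)
After 5 (propagate distance d=44 (to screen)): x=-33387/1595 (≈-20.9323) theta=-538/1595 (≈-0.3373)
Rounded to 4 decimal places: x = -20.9323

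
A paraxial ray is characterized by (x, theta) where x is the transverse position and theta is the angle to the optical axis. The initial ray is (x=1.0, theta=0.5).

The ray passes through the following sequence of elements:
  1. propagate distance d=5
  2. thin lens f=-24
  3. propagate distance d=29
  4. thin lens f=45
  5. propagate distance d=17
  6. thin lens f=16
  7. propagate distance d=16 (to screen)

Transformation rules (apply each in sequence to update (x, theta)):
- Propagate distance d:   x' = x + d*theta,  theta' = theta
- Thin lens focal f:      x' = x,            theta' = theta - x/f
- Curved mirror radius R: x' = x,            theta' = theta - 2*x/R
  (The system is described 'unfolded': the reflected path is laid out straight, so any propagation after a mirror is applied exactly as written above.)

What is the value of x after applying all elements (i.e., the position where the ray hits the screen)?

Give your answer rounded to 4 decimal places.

Initial: x=1.0000 theta=0.5000
After 1 (propagate distance d=5): x=3.5000 theta=0.5000
After 2 (thin lens f=-24): x=3.5000 theta=31/48 (≈0.6458)
After 3 (propagate distance d=29): x=1067/48 (≈22.2292) theta=31/48 (≈0.6458)
After 4 (thin lens f=45): x=1067/48 (≈22.2292) theta=41/270 (≈0.1519)
After 5 (propagate distance d=17): x=53591/2160 (≈24.8106) theta=41/270 (≈0.1519)
After 6 (thin lens f=16): x=53591/2160 (≈24.8106) theta=-48343/34560 (≈-1.3988)
After 7 (propagate distance d=16 (to screen)): x=328/135 (≈2.4296) theta=-48343/34560 (≈-1.3988)
Rounded to 4 decimal places: x = 2.4296

Answer: 2.4296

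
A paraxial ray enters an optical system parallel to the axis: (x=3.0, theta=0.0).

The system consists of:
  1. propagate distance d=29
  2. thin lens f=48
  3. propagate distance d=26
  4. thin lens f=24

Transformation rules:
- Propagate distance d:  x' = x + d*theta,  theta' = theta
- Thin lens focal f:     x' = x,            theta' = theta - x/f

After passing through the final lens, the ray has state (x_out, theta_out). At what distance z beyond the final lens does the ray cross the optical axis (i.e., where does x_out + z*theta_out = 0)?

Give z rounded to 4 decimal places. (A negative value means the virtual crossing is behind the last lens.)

Answer: 11.4783

Derivation:
Initial: x=3.0000 theta=0.0000
After 1 (propagate distance d=29): x=3.0000 theta=0.0000
After 2 (thin lens f=48): x=3.0000 theta=-0.0625
After 3 (propagate distance d=26): x=1.3750 theta=-0.0625
After 4 (thin lens f=24): x=1.3750 theta=-23/192 (≈-0.1198)
z_focus = -x_out/theta_out = -(1.3750)/(-23/192) = 264/23 ≈ 11.4783
Rounded to 4 decimal places: z = 11.4783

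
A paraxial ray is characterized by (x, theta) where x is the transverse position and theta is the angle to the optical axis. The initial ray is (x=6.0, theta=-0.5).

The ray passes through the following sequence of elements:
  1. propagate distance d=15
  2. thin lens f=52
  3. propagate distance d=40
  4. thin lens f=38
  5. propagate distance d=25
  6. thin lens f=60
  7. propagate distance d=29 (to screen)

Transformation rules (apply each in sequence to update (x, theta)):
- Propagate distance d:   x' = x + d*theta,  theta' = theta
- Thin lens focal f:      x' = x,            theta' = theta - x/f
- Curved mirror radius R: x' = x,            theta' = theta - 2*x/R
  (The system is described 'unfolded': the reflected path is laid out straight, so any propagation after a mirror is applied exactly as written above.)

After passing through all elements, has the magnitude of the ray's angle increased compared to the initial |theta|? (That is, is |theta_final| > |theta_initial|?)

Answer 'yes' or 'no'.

Answer: no

Derivation:
Initial: x=6.0000 theta=-0.5000
After 1 (propagate distance d=15): x=-1.5000 theta=-0.5000
After 2 (thin lens f=52): x=-1.5000 theta=-49/104 (≈-0.4712)
After 3 (propagate distance d=40): x=-529/26 (≈-20.3462) theta=-49/104 (≈-0.4712)
After 4 (thin lens f=38): x=-529/26 (≈-20.3462) theta=127/1976 (≈0.0643)
After 5 (propagate distance d=25): x=-37029/1976 (≈-18.7394) theta=127/1976 (≈0.0643)
After 6 (thin lens f=60): x=-37029/1976 (≈-18.7394) theta=14883/39520 (≈0.3766)
After 7 (propagate distance d=29 (to screen)): x=-308973/39520 (≈-7.8181) theta=14883/39520 (≈0.3766)
|theta_initial|=0.5000 |theta_final|=14883/39520 (≈0.3766) -> not increased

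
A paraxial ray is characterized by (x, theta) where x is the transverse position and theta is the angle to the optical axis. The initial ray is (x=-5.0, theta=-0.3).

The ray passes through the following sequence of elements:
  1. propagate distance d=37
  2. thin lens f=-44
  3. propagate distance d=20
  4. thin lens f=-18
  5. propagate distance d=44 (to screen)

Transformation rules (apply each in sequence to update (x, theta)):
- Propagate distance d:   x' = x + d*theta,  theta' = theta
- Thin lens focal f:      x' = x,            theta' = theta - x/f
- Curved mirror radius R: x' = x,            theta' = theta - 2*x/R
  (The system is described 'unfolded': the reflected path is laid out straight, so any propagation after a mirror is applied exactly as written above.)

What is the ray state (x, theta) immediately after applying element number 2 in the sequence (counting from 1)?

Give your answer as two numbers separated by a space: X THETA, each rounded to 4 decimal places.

Initial: x=-5.0000 theta=-0.3000
After 1 (propagate distance d=37): x=-16.1000 theta=-0.3000
After 2 (thin lens f=-44): x=-16.1000 theta=-293/440 (≈-0.6659)
Rounded to 4 decimal places: x = -16.1000, theta = -0.6659

Answer: -16.1000 -0.6659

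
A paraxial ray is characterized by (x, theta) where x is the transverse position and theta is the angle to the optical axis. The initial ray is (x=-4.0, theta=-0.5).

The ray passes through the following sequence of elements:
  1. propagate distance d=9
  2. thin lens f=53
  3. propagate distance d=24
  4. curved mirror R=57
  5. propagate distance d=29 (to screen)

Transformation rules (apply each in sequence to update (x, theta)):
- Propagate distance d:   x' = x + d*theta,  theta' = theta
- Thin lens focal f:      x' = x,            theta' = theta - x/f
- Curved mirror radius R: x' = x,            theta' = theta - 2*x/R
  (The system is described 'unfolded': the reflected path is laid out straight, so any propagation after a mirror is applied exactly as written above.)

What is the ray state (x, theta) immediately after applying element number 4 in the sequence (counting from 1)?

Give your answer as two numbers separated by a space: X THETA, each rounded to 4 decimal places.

Answer: -16.6509 0.2446

Derivation:
Initial: x=-4.0000 theta=-0.5000
After 1 (propagate distance d=9): x=-8.5000 theta=-0.5000
After 2 (thin lens f=53): x=-8.5000 theta=-18/53 (≈-0.3396)
After 3 (propagate distance d=24): x=-1765/106 (≈-16.6509) theta=-18/53 (≈-0.3396)
After 4 (curved mirror R=57): x=-1765/106 (≈-16.6509) theta=739/3021 (≈0.2446)
Rounded to 4 decimal places: x = -16.6509, theta = 0.2446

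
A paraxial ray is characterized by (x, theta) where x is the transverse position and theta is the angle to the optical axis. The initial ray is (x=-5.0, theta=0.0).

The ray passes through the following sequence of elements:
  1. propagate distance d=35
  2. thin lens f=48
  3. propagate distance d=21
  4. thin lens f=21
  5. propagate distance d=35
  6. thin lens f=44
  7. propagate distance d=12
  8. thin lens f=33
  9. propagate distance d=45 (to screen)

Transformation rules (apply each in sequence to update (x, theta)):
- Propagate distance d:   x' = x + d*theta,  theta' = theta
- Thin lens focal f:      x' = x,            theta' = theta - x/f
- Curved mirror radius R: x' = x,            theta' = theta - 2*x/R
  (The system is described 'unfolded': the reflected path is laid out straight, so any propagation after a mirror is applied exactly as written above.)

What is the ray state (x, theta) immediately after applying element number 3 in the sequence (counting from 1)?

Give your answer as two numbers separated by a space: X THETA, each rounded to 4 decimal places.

Initial: x=-5.0000 theta=0.0000
After 1 (propagate distance d=35): x=-5.0000 theta=0.0000
After 2 (thin lens f=48): x=-5.0000 theta=5/48 (≈0.1042)
After 3 (propagate distance d=21): x=-2.8125 theta=5/48 (≈0.1042)
Rounded to 4 decimal places: x = -2.8125, theta = 0.1042

Answer: -2.8125 0.1042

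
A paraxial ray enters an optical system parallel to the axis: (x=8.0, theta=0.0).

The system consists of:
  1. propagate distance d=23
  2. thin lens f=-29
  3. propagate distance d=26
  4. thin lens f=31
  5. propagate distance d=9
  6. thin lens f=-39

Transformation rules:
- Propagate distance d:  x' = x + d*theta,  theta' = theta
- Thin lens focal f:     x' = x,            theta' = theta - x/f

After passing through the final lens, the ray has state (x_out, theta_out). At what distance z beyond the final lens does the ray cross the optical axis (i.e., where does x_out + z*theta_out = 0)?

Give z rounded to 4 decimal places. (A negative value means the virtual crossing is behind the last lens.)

Initial: x=8.0000 theta=0.0000
After 1 (propagate distance d=23): x=8.0000 theta=0.0000
After 2 (thin lens f=-29): x=8.0000 theta=8/29 (≈0.2759)
After 3 (propagate distance d=26): x=440/29 (≈15.1724) theta=8/29 (≈0.2759)
After 4 (thin lens f=31): x=440/29 (≈15.1724) theta=-192/899 (≈-0.2136)
After 5 (propagate distance d=9): x=11912/899 (≈13.2503) theta=-192/899 (≈-0.2136)
After 6 (thin lens f=-39): x=11912/899 (≈13.2503) theta=4424/35061 (≈0.1262)
z_focus = -x_out/theta_out = -(11912/899)/(4424/35061) = -58071/553 ≈ -105.0108
Rounded to 4 decimal places: z = -105.0108

Answer: -105.0108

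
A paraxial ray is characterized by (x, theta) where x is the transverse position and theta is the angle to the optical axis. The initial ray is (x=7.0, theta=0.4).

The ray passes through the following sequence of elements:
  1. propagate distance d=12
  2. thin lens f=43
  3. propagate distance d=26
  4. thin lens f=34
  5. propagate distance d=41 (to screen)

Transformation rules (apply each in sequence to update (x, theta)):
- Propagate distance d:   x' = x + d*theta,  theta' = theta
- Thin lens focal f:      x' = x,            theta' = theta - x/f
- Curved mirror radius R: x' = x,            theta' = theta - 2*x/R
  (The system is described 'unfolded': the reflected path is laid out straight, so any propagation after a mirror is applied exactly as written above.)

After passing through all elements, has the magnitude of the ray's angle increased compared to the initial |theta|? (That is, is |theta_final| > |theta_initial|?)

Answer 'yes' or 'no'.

Initial: x=7.0000 theta=0.4000
After 1 (propagate distance d=12): x=11.8000 theta=0.4000
After 2 (thin lens f=43): x=11.8000 theta=27/215 (≈0.1256)
After 3 (propagate distance d=26): x=3239/215 (≈15.0651) theta=27/215 (≈0.1256)
After 4 (thin lens f=34): x=3239/215 (≈15.0651) theta=-2321/7310 (≈-0.3175)
After 5 (propagate distance d=41 (to screen)): x=2993/1462 (≈2.0472) theta=-2321/7310 (≈-0.3175)
|theta_initial|=0.4000 |theta_final|=2321/7310 (≈0.3175) -> not increased

Answer: no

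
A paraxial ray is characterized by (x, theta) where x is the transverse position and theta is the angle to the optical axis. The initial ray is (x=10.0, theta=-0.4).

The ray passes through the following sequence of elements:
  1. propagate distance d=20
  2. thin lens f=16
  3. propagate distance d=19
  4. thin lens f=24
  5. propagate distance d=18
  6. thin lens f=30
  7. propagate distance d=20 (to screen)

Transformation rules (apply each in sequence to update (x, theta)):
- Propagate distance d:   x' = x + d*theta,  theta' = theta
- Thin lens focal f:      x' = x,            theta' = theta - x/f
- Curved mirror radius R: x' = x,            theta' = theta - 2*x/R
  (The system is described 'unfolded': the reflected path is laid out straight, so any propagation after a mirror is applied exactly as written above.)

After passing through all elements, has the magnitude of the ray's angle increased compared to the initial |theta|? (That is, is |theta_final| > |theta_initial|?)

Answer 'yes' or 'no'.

Answer: no

Derivation:
Initial: x=10.0000 theta=-0.4000
After 1 (propagate distance d=20): x=2.0000 theta=-0.4000
After 2 (thin lens f=16): x=2.0000 theta=-0.5250
After 3 (propagate distance d=19): x=-7.9750 theta=-0.5250
After 4 (thin lens f=24): x=-7.9750 theta=-37/192 (≈-0.1927)
After 5 (propagate distance d=18): x=-1831/160 (≈-11.4438) theta=-37/192 (≈-0.1927)
After 6 (thin lens f=30): x=-1831/160 (≈-11.4438) theta=151/800 (≈0.1888)
After 7 (propagate distance d=20 (to screen)): x=-1227/160 (≈-7.6688) theta=151/800 (≈0.1888)
|theta_initial|=0.4000 |theta_final|=151/800 (≈0.1888) -> not increased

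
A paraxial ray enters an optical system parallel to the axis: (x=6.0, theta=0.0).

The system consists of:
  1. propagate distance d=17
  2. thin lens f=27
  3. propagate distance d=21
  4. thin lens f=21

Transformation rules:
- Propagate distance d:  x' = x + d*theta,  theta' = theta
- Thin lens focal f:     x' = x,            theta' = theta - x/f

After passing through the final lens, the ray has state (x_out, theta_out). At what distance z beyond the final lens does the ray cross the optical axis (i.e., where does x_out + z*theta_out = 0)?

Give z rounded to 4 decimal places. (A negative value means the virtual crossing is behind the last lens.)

Initial: x=6.0000 theta=0.0000
After 1 (propagate distance d=17): x=6.0000 theta=0.0000
After 2 (thin lens f=27): x=6.0000 theta=-2/9 (≈-0.2222)
After 3 (propagate distance d=21): x=4/3 (≈1.3333) theta=-2/9 (≈-0.2222)
After 4 (thin lens f=21): x=4/3 (≈1.3333) theta=-2/7 (≈-0.2857)
z_focus = -x_out/theta_out = -(4/3)/(-2/7) = 14/3 ≈ 4.6667
Rounded to 4 decimal places: z = 4.6667

Answer: 4.6667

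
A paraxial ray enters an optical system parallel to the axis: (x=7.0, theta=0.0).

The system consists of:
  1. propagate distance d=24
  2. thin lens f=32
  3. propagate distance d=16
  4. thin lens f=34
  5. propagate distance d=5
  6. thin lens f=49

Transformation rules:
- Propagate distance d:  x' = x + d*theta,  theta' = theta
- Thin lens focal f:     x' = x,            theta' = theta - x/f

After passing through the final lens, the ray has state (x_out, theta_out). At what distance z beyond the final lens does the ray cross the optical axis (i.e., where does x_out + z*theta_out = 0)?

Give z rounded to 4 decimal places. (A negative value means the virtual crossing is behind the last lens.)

Answer: 5.2500

Derivation:
Initial: x=7.0000 theta=0.0000
After 1 (propagate distance d=24): x=7.0000 theta=0.0000
After 2 (thin lens f=32): x=7.0000 theta=-7/32 (≈-0.2188)
After 3 (propagate distance d=16): x=3.5000 theta=-7/32 (≈-0.2188)
After 4 (thin lens f=34): x=3.5000 theta=-175/544 (≈-0.3217)
After 5 (propagate distance d=5): x=1029/544 (≈1.8915) theta=-175/544 (≈-0.3217)
After 6 (thin lens f=49): x=1029/544 (≈1.8915) theta=-49/136 (≈-0.3603)
z_focus = -x_out/theta_out = -(1029/544)/(-49/136) = 5.2500
Rounded to 4 decimal places: z = 5.2500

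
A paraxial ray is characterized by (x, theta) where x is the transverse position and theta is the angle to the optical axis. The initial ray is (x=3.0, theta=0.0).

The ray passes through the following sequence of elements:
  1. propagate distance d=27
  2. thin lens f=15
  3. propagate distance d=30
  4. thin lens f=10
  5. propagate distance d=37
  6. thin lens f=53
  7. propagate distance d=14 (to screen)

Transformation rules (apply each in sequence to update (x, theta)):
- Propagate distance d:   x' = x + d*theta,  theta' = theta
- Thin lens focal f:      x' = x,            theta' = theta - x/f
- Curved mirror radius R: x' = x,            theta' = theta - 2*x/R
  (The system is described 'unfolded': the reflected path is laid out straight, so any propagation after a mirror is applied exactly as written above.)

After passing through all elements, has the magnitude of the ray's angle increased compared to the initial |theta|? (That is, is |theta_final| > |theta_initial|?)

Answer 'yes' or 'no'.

Answer: yes

Derivation:
Initial: x=3.0000 theta=0.0000
After 1 (propagate distance d=27): x=3.0000 theta=0.0000
After 2 (thin lens f=15): x=3.0000 theta=-0.2000
After 3 (propagate distance d=30): x=-3.0000 theta=-0.2000
After 4 (thin lens f=10): x=-3.0000 theta=0.1000
After 5 (propagate distance d=37): x=0.7000 theta=0.1000
After 6 (thin lens f=53): x=0.7000 theta=23/265 (≈0.0868)
After 7 (propagate distance d=14 (to screen)): x=203/106 (≈1.9151) theta=23/265 (≈0.0868)
|theta_initial|=0.0000 |theta_final|=23/265 (≈0.0868) -> increased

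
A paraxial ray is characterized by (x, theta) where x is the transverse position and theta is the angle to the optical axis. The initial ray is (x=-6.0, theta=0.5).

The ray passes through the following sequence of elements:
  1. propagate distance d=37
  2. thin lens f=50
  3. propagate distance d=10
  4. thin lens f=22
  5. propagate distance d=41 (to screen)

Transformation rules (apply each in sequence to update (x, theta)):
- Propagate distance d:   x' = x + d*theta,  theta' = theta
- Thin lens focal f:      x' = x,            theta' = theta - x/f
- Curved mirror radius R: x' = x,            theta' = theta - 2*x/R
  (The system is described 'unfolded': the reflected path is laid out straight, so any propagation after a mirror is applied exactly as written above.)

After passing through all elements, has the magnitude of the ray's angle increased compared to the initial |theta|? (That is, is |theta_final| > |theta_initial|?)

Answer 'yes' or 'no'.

Initial: x=-6.0000 theta=0.5000
After 1 (propagate distance d=37): x=12.5000 theta=0.5000
After 2 (thin lens f=50): x=12.5000 theta=0.2500
After 3 (propagate distance d=10): x=15.0000 theta=0.2500
After 4 (thin lens f=22): x=15.0000 theta=-19/44 (≈-0.4318)
After 5 (propagate distance d=41 (to screen)): x=-119/44 (≈-2.7045) theta=-19/44 (≈-0.4318)
|theta_initial|=0.5000 |theta_final|=19/44 (≈0.4318) -> not increased

Answer: no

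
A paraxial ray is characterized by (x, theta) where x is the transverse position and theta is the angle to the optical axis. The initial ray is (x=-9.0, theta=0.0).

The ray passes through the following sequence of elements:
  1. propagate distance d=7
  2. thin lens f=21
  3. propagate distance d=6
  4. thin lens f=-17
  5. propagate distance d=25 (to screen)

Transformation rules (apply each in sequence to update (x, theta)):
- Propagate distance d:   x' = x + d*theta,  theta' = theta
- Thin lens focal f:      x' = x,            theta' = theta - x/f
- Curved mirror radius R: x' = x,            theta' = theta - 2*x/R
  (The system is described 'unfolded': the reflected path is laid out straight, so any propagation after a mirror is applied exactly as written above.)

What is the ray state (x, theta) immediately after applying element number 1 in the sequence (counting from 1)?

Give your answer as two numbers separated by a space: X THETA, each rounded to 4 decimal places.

Initial: x=-9.0000 theta=0.0000
After 1 (propagate distance d=7): x=-9.0000 theta=0.0000
Rounded to 4 decimal places: x = -9.0000, theta = 0.0000

Answer: -9.0000 0.0000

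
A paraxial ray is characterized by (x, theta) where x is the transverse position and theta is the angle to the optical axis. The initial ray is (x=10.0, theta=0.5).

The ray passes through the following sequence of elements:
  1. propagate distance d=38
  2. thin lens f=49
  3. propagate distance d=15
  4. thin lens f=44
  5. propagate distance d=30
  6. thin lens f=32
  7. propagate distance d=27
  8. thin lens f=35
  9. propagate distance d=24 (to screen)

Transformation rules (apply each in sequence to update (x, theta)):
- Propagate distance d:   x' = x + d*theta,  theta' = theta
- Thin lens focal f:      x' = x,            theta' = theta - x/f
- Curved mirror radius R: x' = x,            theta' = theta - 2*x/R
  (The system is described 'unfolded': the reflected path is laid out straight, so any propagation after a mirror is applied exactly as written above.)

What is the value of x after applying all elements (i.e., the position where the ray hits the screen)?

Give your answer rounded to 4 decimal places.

Initial: x=10.0000 theta=0.5000
After 1 (propagate distance d=38): x=29.0000 theta=0.5000
After 2 (thin lens f=49): x=29.0000 theta=-9/98 (≈-0.0918)
After 3 (propagate distance d=15): x=2707/98 (≈27.6224) theta=-9/98 (≈-0.0918)
After 4 (thin lens f=44): x=2707/98 (≈27.6224) theta=-3103/4312 (≈-0.7196)
After 5 (propagate distance d=30): x=13009/2156 (≈6.0339) theta=-3103/4312 (≈-0.7196)
After 6 (thin lens f=32): x=13009/2156 (≈6.0339) theta=-8951/9856 (≈-0.9082)
After 7 (propagate distance d=27): x=-1275451/68992 (≈-18.4869) theta=-8951/9856 (≈-0.9082)
After 8 (thin lens f=35): x=-1275451/68992 (≈-18.4869) theta=-114693/301840 (≈-0.3800)
After 9 (propagate distance d=24 (to screen)): x=-66661841/2414720 (≈-27.6064) theta=-114693/301840 (≈-0.3800)
Rounded to 4 decimal places: x = -27.6064

Answer: -27.6064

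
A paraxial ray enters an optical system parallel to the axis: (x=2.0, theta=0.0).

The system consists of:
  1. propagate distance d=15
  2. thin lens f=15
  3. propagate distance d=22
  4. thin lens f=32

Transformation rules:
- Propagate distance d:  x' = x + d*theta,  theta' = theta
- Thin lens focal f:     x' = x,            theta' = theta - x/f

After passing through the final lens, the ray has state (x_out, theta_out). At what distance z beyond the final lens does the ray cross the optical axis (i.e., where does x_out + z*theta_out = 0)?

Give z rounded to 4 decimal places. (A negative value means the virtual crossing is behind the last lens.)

Answer: -8.9600

Derivation:
Initial: x=2.0000 theta=0.0000
After 1 (propagate distance d=15): x=2.0000 theta=0.0000
After 2 (thin lens f=15): x=2.0000 theta=-2/15 (≈-0.1333)
After 3 (propagate distance d=22): x=-14/15 (≈-0.9333) theta=-2/15 (≈-0.1333)
After 4 (thin lens f=32): x=-14/15 (≈-0.9333) theta=-5/48 (≈-0.1042)
z_focus = -x_out/theta_out = -(-14/15)/(-5/48) = -8.9600
Rounded to 4 decimal places: z = -8.9600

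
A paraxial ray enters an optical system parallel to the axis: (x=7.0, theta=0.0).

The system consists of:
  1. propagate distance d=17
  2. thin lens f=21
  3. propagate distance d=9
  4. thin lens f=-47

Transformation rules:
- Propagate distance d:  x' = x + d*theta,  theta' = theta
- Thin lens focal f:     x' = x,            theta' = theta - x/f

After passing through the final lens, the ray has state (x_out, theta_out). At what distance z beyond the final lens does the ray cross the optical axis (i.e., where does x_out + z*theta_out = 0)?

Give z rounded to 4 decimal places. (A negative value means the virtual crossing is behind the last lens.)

Initial: x=7.0000 theta=0.0000
After 1 (propagate distance d=17): x=7.0000 theta=0.0000
After 2 (thin lens f=21): x=7.0000 theta=-1/3 (≈-0.3333)
After 3 (propagate distance d=9): x=4.0000 theta=-1/3 (≈-0.3333)
After 4 (thin lens f=-47): x=4.0000 theta=-35/141 (≈-0.2482)
z_focus = -x_out/theta_out = -(4.0000)/(-35/141) = 564/35 ≈ 16.1143
Rounded to 4 decimal places: z = 16.1143

Answer: 16.1143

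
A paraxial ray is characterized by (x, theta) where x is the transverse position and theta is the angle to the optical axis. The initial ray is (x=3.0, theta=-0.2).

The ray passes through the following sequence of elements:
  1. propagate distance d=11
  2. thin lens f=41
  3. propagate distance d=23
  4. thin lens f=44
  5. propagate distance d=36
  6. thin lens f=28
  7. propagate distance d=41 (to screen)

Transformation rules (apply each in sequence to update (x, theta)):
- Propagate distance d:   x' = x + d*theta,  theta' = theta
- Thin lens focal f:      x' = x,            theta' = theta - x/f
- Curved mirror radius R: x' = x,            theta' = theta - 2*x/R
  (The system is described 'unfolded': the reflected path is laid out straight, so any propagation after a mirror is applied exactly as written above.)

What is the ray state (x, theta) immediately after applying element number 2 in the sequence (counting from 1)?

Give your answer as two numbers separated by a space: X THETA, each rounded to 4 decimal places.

Answer: 0.8000 -0.2195

Derivation:
Initial: x=3.0000 theta=-0.2000
After 1 (propagate distance d=11): x=0.8000 theta=-0.2000
After 2 (thin lens f=41): x=0.8000 theta=-9/41 (≈-0.2195)
Rounded to 4 decimal places: x = 0.8000, theta = -0.2195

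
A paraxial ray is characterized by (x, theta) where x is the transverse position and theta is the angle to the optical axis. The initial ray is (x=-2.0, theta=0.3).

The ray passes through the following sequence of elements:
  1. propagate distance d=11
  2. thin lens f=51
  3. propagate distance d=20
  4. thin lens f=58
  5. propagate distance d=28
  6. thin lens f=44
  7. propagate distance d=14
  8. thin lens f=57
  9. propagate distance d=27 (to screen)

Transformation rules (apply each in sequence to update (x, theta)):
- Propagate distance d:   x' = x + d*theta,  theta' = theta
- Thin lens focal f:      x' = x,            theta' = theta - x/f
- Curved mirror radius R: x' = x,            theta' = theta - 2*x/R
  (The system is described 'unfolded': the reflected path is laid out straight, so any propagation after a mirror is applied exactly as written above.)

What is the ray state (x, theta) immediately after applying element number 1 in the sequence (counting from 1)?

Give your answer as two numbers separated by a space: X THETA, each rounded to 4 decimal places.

Initial: x=-2.0000 theta=0.3000
After 1 (propagate distance d=11): x=1.3000 theta=0.3000
Rounded to 4 decimal places: x = 1.3000, theta = 0.3000

Answer: 1.3000 0.3000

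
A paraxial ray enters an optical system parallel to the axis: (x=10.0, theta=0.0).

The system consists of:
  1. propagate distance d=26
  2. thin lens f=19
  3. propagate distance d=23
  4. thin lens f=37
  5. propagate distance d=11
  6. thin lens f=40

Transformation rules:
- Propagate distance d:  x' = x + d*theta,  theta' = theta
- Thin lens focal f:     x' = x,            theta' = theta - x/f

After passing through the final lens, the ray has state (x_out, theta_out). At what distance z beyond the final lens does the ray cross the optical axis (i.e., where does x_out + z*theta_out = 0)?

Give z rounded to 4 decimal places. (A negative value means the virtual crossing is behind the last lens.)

Answer: -25.2658

Derivation:
Initial: x=10.0000 theta=0.0000
After 1 (propagate distance d=26): x=10.0000 theta=0.0000
After 2 (thin lens f=19): x=10.0000 theta=-10/19 (≈-0.5263)
After 3 (propagate distance d=23): x=-40/19 (≈-2.1053) theta=-10/19 (≈-0.5263)
After 4 (thin lens f=37): x=-40/19 (≈-2.1053) theta=-330/703 (≈-0.4694)
After 5 (propagate distance d=11): x=-5110/703 (≈-7.2688) theta=-330/703 (≈-0.4694)
After 6 (thin lens f=40): x=-5110/703 (≈-7.2688) theta=-809/2812 (≈-0.2877)
z_focus = -x_out/theta_out = -(-5110/703)/(-809/2812) = -20440/809 ≈ -25.2658
Rounded to 4 decimal places: z = -25.2658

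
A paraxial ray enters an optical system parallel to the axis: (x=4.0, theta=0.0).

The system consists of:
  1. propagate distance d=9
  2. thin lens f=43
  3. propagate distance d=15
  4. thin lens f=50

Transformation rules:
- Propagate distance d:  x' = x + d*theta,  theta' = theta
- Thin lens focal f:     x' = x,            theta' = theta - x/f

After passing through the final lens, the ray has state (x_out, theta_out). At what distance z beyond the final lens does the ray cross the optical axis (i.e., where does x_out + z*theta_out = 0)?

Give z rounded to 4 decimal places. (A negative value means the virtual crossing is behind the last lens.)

Answer: 17.9487

Derivation:
Initial: x=4.0000 theta=0.0000
After 1 (propagate distance d=9): x=4.0000 theta=0.0000
After 2 (thin lens f=43): x=4.0000 theta=-4/43 (≈-0.0930)
After 3 (propagate distance d=15): x=112/43 (≈2.6047) theta=-4/43 (≈-0.0930)
After 4 (thin lens f=50): x=112/43 (≈2.6047) theta=-156/1075 (≈-0.1451)
z_focus = -x_out/theta_out = -(112/43)/(-156/1075) = 700/39 ≈ 17.9487
Rounded to 4 decimal places: z = 17.9487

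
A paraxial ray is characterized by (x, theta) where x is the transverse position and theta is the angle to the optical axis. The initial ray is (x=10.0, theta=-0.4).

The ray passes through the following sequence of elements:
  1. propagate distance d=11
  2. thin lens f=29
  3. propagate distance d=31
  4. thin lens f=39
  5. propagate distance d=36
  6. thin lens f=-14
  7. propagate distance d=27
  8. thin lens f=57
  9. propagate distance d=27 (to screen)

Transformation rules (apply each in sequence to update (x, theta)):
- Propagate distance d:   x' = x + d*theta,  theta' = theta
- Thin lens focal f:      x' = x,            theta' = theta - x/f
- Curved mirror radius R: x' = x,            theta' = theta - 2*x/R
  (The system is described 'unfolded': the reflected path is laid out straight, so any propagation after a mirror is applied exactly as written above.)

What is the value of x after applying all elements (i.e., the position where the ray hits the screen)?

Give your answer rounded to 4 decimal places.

Initial: x=10.0000 theta=-0.4000
After 1 (propagate distance d=11): x=5.6000 theta=-0.4000
After 2 (thin lens f=29): x=5.6000 theta=-86/145 (≈-0.5931)
After 3 (propagate distance d=31): x=-1854/145 (≈-12.7862) theta=-86/145 (≈-0.5931)
After 4 (thin lens f=39): x=-1854/145 (≈-12.7862) theta=-100/377 (≈-0.2653)
After 5 (propagate distance d=36): x=-42102/1885 (≈-22.3353) theta=-100/377 (≈-0.2653)
After 6 (thin lens f=-14): x=-42102/1885 (≈-22.3353) theta=-24551/13195 (≈-1.8606)
After 7 (propagate distance d=27): x=-957591/13195 (≈-72.5723) theta=-24551/13195 (≈-1.8606)
After 8 (thin lens f=57): x=-957591/13195 (≈-72.5723) theta=-147272/250705 (≈-0.5874)
After 9 (propagate distance d=27 (to screen)): x=-22170573/250705 (≈-88.4329) theta=-147272/250705 (≈-0.5874)
Rounded to 4 decimal places: x = -88.4329

Answer: -88.4329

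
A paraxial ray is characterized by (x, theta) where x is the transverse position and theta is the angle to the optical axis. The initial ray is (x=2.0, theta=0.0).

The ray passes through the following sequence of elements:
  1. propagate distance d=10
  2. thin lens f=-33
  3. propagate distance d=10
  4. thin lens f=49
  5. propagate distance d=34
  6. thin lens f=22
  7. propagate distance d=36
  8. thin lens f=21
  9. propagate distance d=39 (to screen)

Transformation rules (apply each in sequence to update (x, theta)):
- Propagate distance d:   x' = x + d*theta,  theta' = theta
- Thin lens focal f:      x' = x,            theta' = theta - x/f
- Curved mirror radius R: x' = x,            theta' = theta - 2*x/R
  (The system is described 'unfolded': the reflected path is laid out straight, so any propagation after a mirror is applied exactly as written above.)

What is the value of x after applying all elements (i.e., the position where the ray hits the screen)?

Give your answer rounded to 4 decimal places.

Initial: x=2.0000 theta=0.0000
After 1 (propagate distance d=10): x=2.0000 theta=0.0000
After 2 (thin lens f=-33): x=2.0000 theta=2/33 (≈0.0606)
After 3 (propagate distance d=10): x=86/33 (≈2.6061) theta=2/33 (≈0.0606)
After 4 (thin lens f=49): x=86/33 (≈2.6061) theta=4/539 (≈0.0074)
After 5 (propagate distance d=34): x=4622/1617 (≈2.8584) theta=4/539 (≈0.0074)
After 6 (thin lens f=22): x=4622/1617 (≈2.8584) theta=-2179/17787 (≈-0.1225)
After 7 (propagate distance d=36): x=-27602/17787 (≈-1.5518) theta=-2179/17787 (≈-0.1225)
After 8 (thin lens f=21): x=-27602/17787 (≈-1.5518) theta=-18157/373527 (≈-0.0486)
After 9 (propagate distance d=39 (to screen)): x=-143085/41503 (≈-3.4476) theta=-18157/373527 (≈-0.0486)
Rounded to 4 decimal places: x = -3.4476

Answer: -3.4476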